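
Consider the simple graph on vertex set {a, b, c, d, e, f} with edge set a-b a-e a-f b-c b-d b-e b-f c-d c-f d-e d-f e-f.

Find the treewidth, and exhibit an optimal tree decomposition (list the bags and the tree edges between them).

Treewidth 3.
One such decomposition:
Bags: B1 = {b, d, e, f}  B2 = {b, c, d, f}  B3 = {a, b, e, f}
Tree: B1–B2, B1–B3

Each bag holds 4 vertices, so the decomposition has width 3, which upper-bounds the treewidth. Conversely, {b, d, e, f} is a clique of size 4, and the vertices of any clique must share a bag in every tree decomposition; so some bag has ≥ 4 vertices and tw(G) ≥ 3. Therefore the treewidth is 3.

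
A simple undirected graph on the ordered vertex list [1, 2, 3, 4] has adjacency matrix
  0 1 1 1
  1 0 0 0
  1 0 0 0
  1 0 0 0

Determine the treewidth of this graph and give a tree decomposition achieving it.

The largest bag has 2 vertices, giving width 1; this decomposition certifies tw(G) ≤ 1. Since G has at least one edge (e.g. 1–2), it is not an edgeless graph, so tw(G) ≥ 1. The upper and lower bounds meet at 1, so that is the treewidth.

Treewidth 1.
One optimal decomposition is:
Bags: B1 = {1, 2}  B2 = {1, 3}  B3 = {1, 4}
Tree: B1–B2, B2–B3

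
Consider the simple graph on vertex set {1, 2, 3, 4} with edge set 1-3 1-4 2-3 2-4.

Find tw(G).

2

A width-2 tree decomposition is:
Bags: B1 = {1, 3, 4}  B2 = {2, 3, 4}
Tree: B1–B2
Every bag has size at most 3, so the width is 3 − 1 = 2 and tw(G) ≤ 2. For the lower bound, G contains the cycle 3–1–4–2–3, so G is not a forest; only forests have treewidth ≤ 1, hence tw(G) ≥ 2. The upper and lower bounds meet at 2, so that is the treewidth.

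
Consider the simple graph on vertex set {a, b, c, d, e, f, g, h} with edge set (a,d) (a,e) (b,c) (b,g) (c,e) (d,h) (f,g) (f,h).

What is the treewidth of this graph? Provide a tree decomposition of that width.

The largest bag has 3 vertices, giving width 2; this decomposition certifies tw(G) ≤ 2. Since b–c–e–a–d–h–f–g–b is a cycle in G, G is not acyclic. Forests are exactly the graphs of treewidth ≤ 1, so tw(G) ≥ 2. Combining the bounds, tw(G) = 2.

Treewidth 2.
Bags: B1 = {b, c, e}  B2 = {a, b, e}  B3 = {a, b, d}  B4 = {b, d, h}  B5 = {b, f, h}  B6 = {b, f, g}
Tree: B1–B2, B2–B3, B3–B4, B4–B5, B5–B6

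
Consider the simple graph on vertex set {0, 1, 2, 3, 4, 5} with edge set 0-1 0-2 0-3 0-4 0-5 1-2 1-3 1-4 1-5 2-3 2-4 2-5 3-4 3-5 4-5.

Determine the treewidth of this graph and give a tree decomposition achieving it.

Treewidth 5.
One such decomposition:
Bags: B1 = {0, 1, 2, 3, 4, 5}
Tree: (single bag)

With just one bag of size 6, the width is 6 − 1 = 5, so tw(G) ≤ 5. On the other hand G contains the 6-clique {0, 1, 2, 3, 4, 5}. A clique must lie in a single bag of any decomposition, so no decomposition can have width below 5. Combining the bounds, tw(G) = 5.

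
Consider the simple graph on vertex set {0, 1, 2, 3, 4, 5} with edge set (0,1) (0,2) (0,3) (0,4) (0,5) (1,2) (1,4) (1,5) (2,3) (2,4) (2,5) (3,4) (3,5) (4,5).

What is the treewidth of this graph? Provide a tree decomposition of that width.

Treewidth 4.
One optimal decomposition is:
Bags: B1 = {0, 2, 3, 4, 5}  B2 = {0, 1, 2, 4, 5}
Tree: B1–B2

The largest bag has 5 vertices, giving width 4; this decomposition certifies tw(G) ≤ 4. On the other hand G contains the 5-clique {0, 1, 2, 4, 5}. A clique must lie in a single bag of any decomposition, so no decomposition can have width below 4. Hence tw(G) = 4 exactly.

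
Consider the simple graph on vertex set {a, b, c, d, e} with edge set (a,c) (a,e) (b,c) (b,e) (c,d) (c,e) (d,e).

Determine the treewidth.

2

A width-2 tree decomposition is:
Bags: B1 = {c, d, e}  B2 = {b, c, e}  B3 = {a, c, e}
Tree: B1–B2, B1–B3
Each bag holds 3 vertices, so the decomposition has width 2, which upper-bounds the treewidth. For the lower bound, the 3 vertices {c, d, e} are pairwise adjacent, and any tree decomposition puts a clique entirely inside one bag — forcing width ≥ 2. Hence tw(G) = 2 exactly.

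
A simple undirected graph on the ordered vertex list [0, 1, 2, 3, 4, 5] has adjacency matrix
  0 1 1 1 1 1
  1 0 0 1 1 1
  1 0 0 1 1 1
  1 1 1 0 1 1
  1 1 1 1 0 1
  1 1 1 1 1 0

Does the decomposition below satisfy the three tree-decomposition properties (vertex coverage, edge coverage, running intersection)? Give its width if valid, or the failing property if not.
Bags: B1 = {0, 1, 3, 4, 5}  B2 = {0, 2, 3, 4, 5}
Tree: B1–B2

Yes; width 4.

Vertex coverage: the bags together contain {0, 1, 2, 3, 4, 5}, the full vertex set. Edge coverage: each edge of G has both endpoints in at least one bag. Running intersection: for every vertex, the bags containing it form a connected subtree. All three properties hold, so this is a valid tree decomposition of width max|bag| − 1 = 4, and hence tw(G) ≤ 4.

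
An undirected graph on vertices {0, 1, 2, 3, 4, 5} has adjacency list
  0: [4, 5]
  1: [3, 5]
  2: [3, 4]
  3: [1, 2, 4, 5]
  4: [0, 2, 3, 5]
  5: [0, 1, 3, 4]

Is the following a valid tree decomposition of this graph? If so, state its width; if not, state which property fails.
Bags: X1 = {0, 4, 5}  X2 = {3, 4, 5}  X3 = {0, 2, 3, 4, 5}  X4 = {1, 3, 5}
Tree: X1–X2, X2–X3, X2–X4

No — bags containing vertex 0 are not connected in the tree.

A tree decomposition must satisfy three properties: every vertex lies in some bag; for every edge, both endpoints lie together in some bag; and for every vertex, the bags containing it form a connected subtree. Here bags containing vertex 0 are not connected in the tree, so the decomposition is invalid.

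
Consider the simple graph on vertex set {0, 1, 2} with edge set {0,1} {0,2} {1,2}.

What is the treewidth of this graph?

2

A width-2 tree decomposition is:
Bags: B1 = {0, 1, 2}
Tree: (single bag)
With just one bag of size 3, the width is 3 − 1 = 2, so tw(G) ≤ 2. Conversely, {0, 1, 2} is a clique of size 3, and the vertices of any clique must share a bag in every tree decomposition; so some bag has ≥ 3 vertices and tw(G) ≥ 2. Hence tw(G) = 2 exactly.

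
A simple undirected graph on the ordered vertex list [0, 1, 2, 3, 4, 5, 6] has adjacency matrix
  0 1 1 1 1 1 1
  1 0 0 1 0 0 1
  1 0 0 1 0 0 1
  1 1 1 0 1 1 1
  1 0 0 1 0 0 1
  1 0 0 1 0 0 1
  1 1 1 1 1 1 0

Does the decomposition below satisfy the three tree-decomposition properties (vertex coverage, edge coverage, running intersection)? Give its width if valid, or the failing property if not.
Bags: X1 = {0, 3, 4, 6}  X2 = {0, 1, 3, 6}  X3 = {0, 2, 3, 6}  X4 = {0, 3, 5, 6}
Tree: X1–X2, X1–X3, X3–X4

Vertex coverage: the bags together contain {0, 1, 2, 3, 4, 5, 6}, the full vertex set. Edge coverage: each edge of G has both endpoints in at least one bag. Running intersection: for every vertex, the bags containing it form a connected subtree. All three properties hold, so this is a valid tree decomposition of width max|bag| − 1 = 3, and hence tw(G) ≤ 3.

Yes; width 3.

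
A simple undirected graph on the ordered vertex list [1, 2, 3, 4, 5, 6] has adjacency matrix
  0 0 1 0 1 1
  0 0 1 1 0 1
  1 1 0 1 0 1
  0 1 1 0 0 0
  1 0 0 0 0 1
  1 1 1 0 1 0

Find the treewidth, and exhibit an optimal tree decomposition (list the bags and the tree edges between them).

The largest bag has 3 vertices, giving width 2; this decomposition certifies tw(G) ≤ 2. On the other hand G contains the 3-clique {1, 3, 6}. A clique must lie in a single bag of any decomposition, so no decomposition can have width below 2. Combining the bounds, tw(G) = 2.

Treewidth 2.
One such decomposition:
Bags: B1 = {2, 3, 6}  B2 = {1, 3, 6}  B3 = {1, 5, 6}  B4 = {2, 3, 4}
Tree: B1–B2, B2–B3, B1–B4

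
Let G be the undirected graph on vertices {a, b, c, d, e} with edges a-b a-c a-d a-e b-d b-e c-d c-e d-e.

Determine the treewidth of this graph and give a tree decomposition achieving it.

Treewidth 3.
One optimal decomposition is:
Bags: B1 = {a, b, d, e}  B2 = {a, c, d, e}
Tree: B1–B2

Every bag has size at most 4, so the width is 4 − 1 = 3 and tw(G) ≤ 3. Conversely, {a, c, d, e} is a clique of size 4, and the vertices of any clique must share a bag in every tree decomposition; so some bag has ≥ 4 vertices and tw(G) ≥ 3. Hence tw(G) = 3 exactly.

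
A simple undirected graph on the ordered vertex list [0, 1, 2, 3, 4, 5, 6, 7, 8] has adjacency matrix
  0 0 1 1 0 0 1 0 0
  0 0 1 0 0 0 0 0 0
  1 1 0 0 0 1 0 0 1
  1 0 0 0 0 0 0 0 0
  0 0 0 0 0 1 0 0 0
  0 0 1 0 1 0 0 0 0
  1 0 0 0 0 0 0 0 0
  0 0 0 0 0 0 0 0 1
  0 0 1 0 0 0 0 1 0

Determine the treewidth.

A width-1 tree decomposition is:
Bags: B1 = {0, 2}  B2 = {2, 5}  B3 = {2, 8}  B4 = {7, 8}  B5 = {1, 2}  B6 = {4, 5}  B7 = {0, 3}  B8 = {0, 6}
Tree: B1–B2, B2–B3, B3–B4, B2–B5, B2–B6, B1–B7, B7–B8
Each bag holds 2 vertices, so the decomposition has width 1, which upper-bounds the treewidth. Any graph with an edge has treewidth ≥ 1, and G has the edge 0–2. Therefore the treewidth is 1.

1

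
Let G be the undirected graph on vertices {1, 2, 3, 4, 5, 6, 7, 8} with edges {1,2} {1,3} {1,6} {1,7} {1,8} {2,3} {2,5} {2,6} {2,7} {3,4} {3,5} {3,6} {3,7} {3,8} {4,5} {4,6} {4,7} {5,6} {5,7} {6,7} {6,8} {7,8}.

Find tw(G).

A width-4 tree decomposition is:
Bags: B1 = {1, 2, 3, 6, 7}  B2 = {2, 3, 5, 6, 7}  B3 = {1, 3, 6, 7, 8}  B4 = {3, 4, 5, 6, 7}
Tree: B1–B2, B1–B3, B2–B4
The largest bag has 5 vertices, giving width 4; this decomposition certifies tw(G) ≤ 4. For the lower bound, the 5 vertices {1, 3, 6, 7, 8} are pairwise adjacent, and any tree decomposition puts a clique entirely inside one bag — forcing width ≥ 4. Hence tw(G) = 4 exactly.

4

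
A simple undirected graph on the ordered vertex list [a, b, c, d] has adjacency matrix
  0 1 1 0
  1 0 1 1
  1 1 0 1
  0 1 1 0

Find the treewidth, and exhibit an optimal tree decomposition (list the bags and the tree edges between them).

Treewidth 2.
One such decomposition:
Bags: B1 = {a, b, c}  B2 = {b, c, d}
Tree: B1–B2

The largest bag has 3 vertices, giving width 2; this decomposition certifies tw(G) ≤ 2. Conversely, {b, c, d} is a clique of size 3, and the vertices of any clique must share a bag in every tree decomposition; so some bag has ≥ 3 vertices and tw(G) ≥ 2. Hence tw(G) = 2 exactly.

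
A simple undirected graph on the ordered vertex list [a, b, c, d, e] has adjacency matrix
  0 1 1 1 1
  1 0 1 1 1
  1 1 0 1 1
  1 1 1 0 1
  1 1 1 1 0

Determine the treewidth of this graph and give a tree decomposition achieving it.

A single bag containing all 5 vertices is trivially a valid decomposition of width 4. For the lower bound, the 5 vertices {a, b, c, d, e} are pairwise adjacent, and any tree decomposition puts a clique entirely inside one bag — forcing width ≥ 4. Therefore the treewidth is 4.

Treewidth 4.
Bags: B1 = {a, b, c, d, e}
Tree: (single bag)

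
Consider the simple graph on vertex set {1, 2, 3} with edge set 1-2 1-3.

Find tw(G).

A width-1 tree decomposition is:
Bags: B1 = {1, 2}  B2 = {1, 3}
Tree: B1–B2
Each bag holds 2 vertices, so the decomposition has width 1, which upper-bounds the treewidth. Any graph with an edge has treewidth ≥ 1, and G has the edge 1–2. Combining the bounds, tw(G) = 1.

1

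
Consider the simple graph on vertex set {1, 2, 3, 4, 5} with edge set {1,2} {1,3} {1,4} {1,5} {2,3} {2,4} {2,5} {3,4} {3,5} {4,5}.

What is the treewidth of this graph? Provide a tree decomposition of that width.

Treewidth 4.
Bags: B1 = {1, 2, 3, 4, 5}
Tree: (single bag)

With just one bag of size 5, the width is 5 − 1 = 4, so tw(G) ≤ 4. On the other hand G contains the 5-clique {1, 2, 3, 4, 5}. A clique must lie in a single bag of any decomposition, so no decomposition can have width below 4. The upper and lower bounds meet at 4, so that is the treewidth.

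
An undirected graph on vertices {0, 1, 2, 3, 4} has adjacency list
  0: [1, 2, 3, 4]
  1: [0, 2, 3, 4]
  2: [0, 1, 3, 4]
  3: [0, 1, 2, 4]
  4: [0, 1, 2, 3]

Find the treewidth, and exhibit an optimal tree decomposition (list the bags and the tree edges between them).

Treewidth 4.
Bags: B1 = {0, 1, 2, 3, 4}
Tree: (single bag)

With just one bag of size 5, the width is 5 − 1 = 4, so tw(G) ≤ 4. On the other hand G contains the 5-clique {0, 1, 2, 3, 4}. A clique must lie in a single bag of any decomposition, so no decomposition can have width below 4. Therefore the treewidth is 4.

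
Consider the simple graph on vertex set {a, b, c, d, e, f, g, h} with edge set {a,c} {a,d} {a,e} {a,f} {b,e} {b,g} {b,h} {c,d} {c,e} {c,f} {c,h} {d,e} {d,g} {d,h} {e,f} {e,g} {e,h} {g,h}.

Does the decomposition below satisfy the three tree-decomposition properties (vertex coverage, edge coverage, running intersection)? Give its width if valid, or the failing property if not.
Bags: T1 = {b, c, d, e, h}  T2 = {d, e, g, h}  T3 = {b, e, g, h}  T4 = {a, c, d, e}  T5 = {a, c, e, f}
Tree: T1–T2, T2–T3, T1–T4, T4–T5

No — bags containing vertex b are not connected in the tree.

A tree decomposition must satisfy three properties: every vertex lies in some bag; for every edge, both endpoints lie together in some bag; and for every vertex, the bags containing it form a connected subtree. Here bags containing vertex b are not connected in the tree, so the decomposition is invalid.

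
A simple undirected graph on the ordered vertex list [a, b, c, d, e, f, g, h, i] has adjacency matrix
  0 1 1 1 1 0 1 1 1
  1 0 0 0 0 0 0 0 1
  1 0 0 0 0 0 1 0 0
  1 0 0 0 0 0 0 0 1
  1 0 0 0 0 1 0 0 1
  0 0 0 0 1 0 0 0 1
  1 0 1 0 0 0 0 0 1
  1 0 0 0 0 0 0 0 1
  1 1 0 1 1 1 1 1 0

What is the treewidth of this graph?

A width-2 tree decomposition is:
Bags: B1 = {a, b, i}  B2 = {a, h, i}  B3 = {a, e, i}  B4 = {a, d, i}  B5 = {a, g, i}  B6 = {e, f, i}  B7 = {a, c, g}
Tree: B1–B2, B1–B3, B2–B4, B4–B5, B3–B6, B5–B7
Every bag has size at most 3, so the width is 3 − 1 = 2 and tw(G) ≤ 2. On the other hand G contains the 3-clique {a, c, g}. A clique must lie in a single bag of any decomposition, so no decomposition can have width below 2. The upper and lower bounds meet at 2, so that is the treewidth.

2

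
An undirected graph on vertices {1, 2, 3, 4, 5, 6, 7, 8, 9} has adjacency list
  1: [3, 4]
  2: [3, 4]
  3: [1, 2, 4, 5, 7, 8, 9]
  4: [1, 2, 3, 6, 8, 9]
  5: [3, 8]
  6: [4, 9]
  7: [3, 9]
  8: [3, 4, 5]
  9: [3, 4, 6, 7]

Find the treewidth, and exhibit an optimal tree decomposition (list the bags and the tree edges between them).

Treewidth 2.
One such decomposition:
Bags: B1 = {1, 3, 4}  B2 = {3, 4, 8}  B3 = {3, 4, 9}  B4 = {3, 5, 8}  B5 = {4, 6, 9}  B6 = {3, 7, 9}  B7 = {2, 3, 4}
Tree: B1–B2, B2–B3, B2–B4, B3–B5, B3–B6, B1–B7

Every bag has size at most 3, so the width is 3 − 1 = 2 and tw(G) ≤ 2. On the other hand G contains the 3-clique {3, 4, 8}. A clique must lie in a single bag of any decomposition, so no decomposition can have width below 2. Combining the bounds, tw(G) = 2.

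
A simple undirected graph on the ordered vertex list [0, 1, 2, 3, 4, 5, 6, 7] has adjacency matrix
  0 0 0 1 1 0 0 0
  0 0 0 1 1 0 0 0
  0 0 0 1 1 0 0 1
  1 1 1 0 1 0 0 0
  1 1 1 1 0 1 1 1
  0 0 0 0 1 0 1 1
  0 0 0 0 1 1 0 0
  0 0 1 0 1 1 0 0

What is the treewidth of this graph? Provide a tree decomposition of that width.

Treewidth 2.
Bags: B1 = {4, 5, 7}  B2 = {2, 4, 7}  B3 = {2, 3, 4}  B4 = {0, 3, 4}  B5 = {4, 5, 6}  B6 = {1, 3, 4}
Tree: B1–B2, B2–B3, B3–B4, B1–B5, B4–B6

Each bag holds 3 vertices, so the decomposition has width 2, which upper-bounds the treewidth. For the lower bound, the 3 vertices {0, 3, 4} are pairwise adjacent, and any tree decomposition puts a clique entirely inside one bag — forcing width ≥ 2. Combining the bounds, tw(G) = 2.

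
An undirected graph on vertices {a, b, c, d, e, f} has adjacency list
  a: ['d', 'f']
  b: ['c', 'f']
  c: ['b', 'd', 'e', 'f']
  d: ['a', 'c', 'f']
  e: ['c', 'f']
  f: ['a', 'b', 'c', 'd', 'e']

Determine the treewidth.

A width-2 tree decomposition is:
Bags: B1 = {b, c, f}  B2 = {c, d, f}  B3 = {a, d, f}  B4 = {c, e, f}
Tree: B1–B2, B2–B3, B2–B4
Every bag has size at most 3, so the width is 3 − 1 = 2 and tw(G) ≤ 2. For the lower bound, the 3 vertices {c, d, f} are pairwise adjacent, and any tree decomposition puts a clique entirely inside one bag — forcing width ≥ 2. The upper and lower bounds meet at 2, so that is the treewidth.

2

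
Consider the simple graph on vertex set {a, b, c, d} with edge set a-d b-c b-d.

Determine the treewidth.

1

A width-1 tree decomposition is:
Bags: B1 = {b, d}  B2 = {a, d}  B3 = {b, c}
Tree: B1–B2, B1–B3
The largest bag has 2 vertices, giving width 1; this decomposition certifies tw(G) ≤ 1. Any graph with an edge has treewidth ≥ 1, and G has the edge b–d. Hence tw(G) = 1 exactly.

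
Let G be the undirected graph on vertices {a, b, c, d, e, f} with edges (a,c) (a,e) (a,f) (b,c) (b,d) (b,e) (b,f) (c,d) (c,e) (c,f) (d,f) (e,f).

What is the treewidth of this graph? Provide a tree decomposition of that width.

The largest bag has 4 vertices, giving width 3; this decomposition certifies tw(G) ≤ 3. For the lower bound, the 4 vertices {b, c, d, f} are pairwise adjacent, and any tree decomposition puts a clique entirely inside one bag — forcing width ≥ 3. The upper and lower bounds meet at 3, so that is the treewidth.

Treewidth 3.
One optimal decomposition is:
Bags: B1 = {a, c, e, f}  B2 = {b, c, e, f}  B3 = {b, c, d, f}
Tree: B1–B2, B2–B3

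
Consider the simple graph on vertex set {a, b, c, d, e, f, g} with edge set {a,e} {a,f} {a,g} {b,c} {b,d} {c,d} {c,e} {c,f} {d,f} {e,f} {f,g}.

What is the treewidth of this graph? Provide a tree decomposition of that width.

Every bag has size at most 3, so the width is 3 − 1 = 2 and tw(G) ≤ 2. On the other hand G contains the 3-clique {a, f, g}. A clique must lie in a single bag of any decomposition, so no decomposition can have width below 2. The upper and lower bounds meet at 2, so that is the treewidth.

Treewidth 2.
One optimal decomposition is:
Bags: B1 = {c, d, f}  B2 = {b, c, d}  B3 = {c, e, f}  B4 = {a, e, f}  B5 = {a, f, g}
Tree: B1–B2, B1–B3, B3–B4, B4–B5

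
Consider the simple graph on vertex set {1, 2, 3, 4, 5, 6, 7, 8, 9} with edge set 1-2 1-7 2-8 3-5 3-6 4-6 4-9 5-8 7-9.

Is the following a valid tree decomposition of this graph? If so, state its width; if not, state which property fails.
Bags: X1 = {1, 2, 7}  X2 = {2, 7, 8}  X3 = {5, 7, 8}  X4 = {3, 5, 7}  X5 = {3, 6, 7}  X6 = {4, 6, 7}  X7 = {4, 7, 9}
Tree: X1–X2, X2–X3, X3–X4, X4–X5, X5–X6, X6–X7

Yes; width 2.

Checking the three conditions: (i) the bags cover all of {1, 2, 3, 4, 5, 6, 7, 8, 9}; (ii) for each edge, some bag contains both endpoints; (iii) the bags containing any fixed vertex form a subtree. All hold, so the decomposition is valid with width 3 − 1 = 2.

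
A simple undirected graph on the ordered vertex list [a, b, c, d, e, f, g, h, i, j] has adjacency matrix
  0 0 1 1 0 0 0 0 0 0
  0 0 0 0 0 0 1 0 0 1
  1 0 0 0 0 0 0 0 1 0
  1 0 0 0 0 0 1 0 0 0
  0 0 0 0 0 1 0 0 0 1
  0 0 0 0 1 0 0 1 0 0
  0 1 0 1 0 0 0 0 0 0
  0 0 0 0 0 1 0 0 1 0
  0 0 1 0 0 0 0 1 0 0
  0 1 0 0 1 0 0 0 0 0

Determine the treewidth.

A width-2 tree decomposition is:
Bags: B1 = {a, c, d}  B2 = {c, d, i}  B3 = {d, h, i}  B4 = {d, f, h}  B5 = {d, e, f}  B6 = {d, e, j}  B7 = {b, d, j}  B8 = {b, d, g}
Tree: B1–B2, B2–B3, B3–B4, B4–B5, B5–B6, B6–B7, B7–B8
Each bag holds 3 vertices, so the decomposition has width 2, which upper-bounds the treewidth. Since d–a–c–i–h–f–e–j–b–g–d is a cycle in G, G is not acyclic. Forests are exactly the graphs of treewidth ≤ 1, so tw(G) ≥ 2. Hence tw(G) = 2 exactly.

2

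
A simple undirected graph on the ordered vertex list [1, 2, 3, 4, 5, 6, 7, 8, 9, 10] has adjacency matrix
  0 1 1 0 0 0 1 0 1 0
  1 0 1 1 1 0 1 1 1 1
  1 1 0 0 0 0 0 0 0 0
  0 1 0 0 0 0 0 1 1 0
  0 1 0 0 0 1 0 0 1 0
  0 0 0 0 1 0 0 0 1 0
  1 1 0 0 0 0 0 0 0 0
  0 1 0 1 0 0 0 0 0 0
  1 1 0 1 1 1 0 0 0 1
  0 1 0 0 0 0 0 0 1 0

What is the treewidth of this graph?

2

A width-2 tree decomposition is:
Bags: B1 = {2, 5, 9}  B2 = {1, 2, 9}  B3 = {2, 4, 9}  B4 = {1, 2, 7}  B5 = {2, 4, 8}  B6 = {1, 2, 3}  B7 = {2, 9, 10}  B8 = {5, 6, 9}
Tree: B1–B2, B1–B3, B2–B4, B3–B5, B2–B6, B3–B7, B1–B8
Every bag has size at most 3, so the width is 3 − 1 = 2 and tw(G) ≤ 2. Conversely, {2, 4, 8} is a clique of size 3, and the vertices of any clique must share a bag in every tree decomposition; so some bag has ≥ 3 vertices and tw(G) ≥ 2. Therefore the treewidth is 2.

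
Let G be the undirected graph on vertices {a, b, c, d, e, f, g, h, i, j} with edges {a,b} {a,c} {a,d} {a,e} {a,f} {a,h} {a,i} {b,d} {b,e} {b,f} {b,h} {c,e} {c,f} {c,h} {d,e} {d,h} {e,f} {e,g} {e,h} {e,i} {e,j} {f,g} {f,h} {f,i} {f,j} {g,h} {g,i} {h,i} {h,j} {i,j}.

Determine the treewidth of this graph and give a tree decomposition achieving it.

The largest bag has 5 vertices, giving width 4; this decomposition certifies tw(G) ≤ 4. For the lower bound, the 5 vertices {a, b, d, e, h} are pairwise adjacent, and any tree decomposition puts a clique entirely inside one bag — forcing width ≥ 4. Hence tw(G) = 4 exactly.

Treewidth 4.
One such decomposition:
Bags: B1 = {a, e, f, h, i}  B2 = {a, b, e, f, h}  B3 = {e, f, h, i, j}  B4 = {a, b, d, e, h}  B5 = {a, c, e, f, h}  B6 = {e, f, g, h, i}
Tree: B1–B2, B1–B3, B2–B4, B1–B5, B1–B6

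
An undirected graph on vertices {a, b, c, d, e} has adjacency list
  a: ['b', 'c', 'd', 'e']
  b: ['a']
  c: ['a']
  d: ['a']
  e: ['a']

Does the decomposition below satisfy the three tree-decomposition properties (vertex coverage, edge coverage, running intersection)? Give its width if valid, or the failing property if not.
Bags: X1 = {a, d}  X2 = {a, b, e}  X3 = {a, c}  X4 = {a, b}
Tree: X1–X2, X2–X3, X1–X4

A tree decomposition must satisfy three properties: every vertex lies in some bag; for every edge, both endpoints lie together in some bag; and for every vertex, the bags containing it form a connected subtree. Here bags containing vertex b are not connected in the tree, so the decomposition is invalid.

No — bags containing vertex b are not connected in the tree.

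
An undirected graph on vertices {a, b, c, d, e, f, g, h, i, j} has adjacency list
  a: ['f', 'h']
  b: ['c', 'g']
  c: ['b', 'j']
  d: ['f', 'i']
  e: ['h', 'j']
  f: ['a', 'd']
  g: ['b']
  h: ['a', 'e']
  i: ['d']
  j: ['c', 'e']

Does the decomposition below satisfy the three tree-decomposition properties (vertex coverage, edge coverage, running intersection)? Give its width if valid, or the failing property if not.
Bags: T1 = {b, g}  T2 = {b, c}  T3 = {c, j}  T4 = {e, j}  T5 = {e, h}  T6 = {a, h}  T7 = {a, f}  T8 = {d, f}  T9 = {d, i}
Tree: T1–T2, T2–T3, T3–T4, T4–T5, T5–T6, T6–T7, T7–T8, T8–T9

Vertex coverage: the bags together contain {a, b, c, d, e, f, g, h, i, j}, the full vertex set. Edge coverage: each edge of G has both endpoints in at least one bag. Running intersection: for every vertex, the bags containing it form a connected subtree. All three properties hold, so this is a valid tree decomposition of width max|bag| − 1 = 1, and hence tw(G) ≤ 1.

Yes; width 1.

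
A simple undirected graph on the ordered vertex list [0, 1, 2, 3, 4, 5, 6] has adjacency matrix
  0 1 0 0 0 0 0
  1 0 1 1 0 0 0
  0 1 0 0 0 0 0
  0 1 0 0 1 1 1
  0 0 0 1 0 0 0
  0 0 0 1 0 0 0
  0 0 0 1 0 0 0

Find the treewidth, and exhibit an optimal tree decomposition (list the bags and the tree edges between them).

The largest bag has 2 vertices, giving width 1; this decomposition certifies tw(G) ≤ 1. Since G has at least one edge (e.g. 1–0), it is not an edgeless graph, so tw(G) ≥ 1. Combining the bounds, tw(G) = 1.

Treewidth 1.
Bags: B1 = {0, 1}  B2 = {1, 3}  B3 = {3, 6}  B4 = {3, 5}  B5 = {1, 2}  B6 = {3, 4}
Tree: B1–B2, B2–B3, B3–B4, B1–B5, B2–B6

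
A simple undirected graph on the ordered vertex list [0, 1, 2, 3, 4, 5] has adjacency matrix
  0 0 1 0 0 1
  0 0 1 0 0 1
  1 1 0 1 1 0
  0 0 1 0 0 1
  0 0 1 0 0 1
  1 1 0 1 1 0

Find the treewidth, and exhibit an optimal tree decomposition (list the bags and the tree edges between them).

Treewidth 2.
One such decomposition:
Bags: B1 = {0, 2, 5}  B2 = {2, 3, 5}  B3 = {2, 4, 5}  B4 = {1, 2, 5}
Tree: B1–B2, B2–B3, B3–B4

The largest bag has 3 vertices, giving width 2; this decomposition certifies tw(G) ≤ 2. The edges 0–5–3–2–0 form a cycle, so G is not a tree and its treewidth is at least 2. Therefore the treewidth is 2.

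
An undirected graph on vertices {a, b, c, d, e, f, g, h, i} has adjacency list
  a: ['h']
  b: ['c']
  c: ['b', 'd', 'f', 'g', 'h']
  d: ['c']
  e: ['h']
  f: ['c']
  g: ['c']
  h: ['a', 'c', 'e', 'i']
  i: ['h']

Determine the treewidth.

A width-1 tree decomposition is:
Bags: B1 = {e, h}  B2 = {h, i}  B3 = {c, h}  B4 = {b, c}  B5 = {c, f}  B6 = {c, d}  B7 = {a, h}  B8 = {c, g}
Tree: B1–B2, B1–B3, B3–B4, B3–B5, B4–B6, B2–B7, B4–B8
Each bag holds 2 vertices, so the decomposition has width 1, which upper-bounds the treewidth. Since G has at least one edge (e.g. h–e), it is not an edgeless graph, so tw(G) ≥ 1. Combining the bounds, tw(G) = 1.

1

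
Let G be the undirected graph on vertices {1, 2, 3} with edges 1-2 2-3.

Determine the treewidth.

A width-1 tree decomposition is:
Bags: B1 = {2, 3}  B2 = {1, 2}
Tree: B1–B2
Each bag holds 2 vertices, so the decomposition has width 1, which upper-bounds the treewidth. G has an edge, so its treewidth is at least 1. Hence tw(G) = 1 exactly.

1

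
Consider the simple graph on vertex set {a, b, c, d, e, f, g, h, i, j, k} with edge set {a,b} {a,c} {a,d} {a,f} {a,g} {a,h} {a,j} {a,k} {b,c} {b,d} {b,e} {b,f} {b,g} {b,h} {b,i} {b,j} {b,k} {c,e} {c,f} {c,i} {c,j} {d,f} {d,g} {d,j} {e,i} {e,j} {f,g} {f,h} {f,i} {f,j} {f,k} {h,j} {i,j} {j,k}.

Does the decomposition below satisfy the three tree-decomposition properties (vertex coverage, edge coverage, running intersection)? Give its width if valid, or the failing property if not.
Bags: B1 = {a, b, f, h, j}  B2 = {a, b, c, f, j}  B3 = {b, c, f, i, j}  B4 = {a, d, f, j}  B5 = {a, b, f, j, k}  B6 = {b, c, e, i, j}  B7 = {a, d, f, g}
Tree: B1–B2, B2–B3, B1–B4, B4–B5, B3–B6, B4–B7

No — edge (b,d) lies in no bag.

A tree decomposition must satisfy three properties: every vertex lies in some bag; for every edge, both endpoints lie together in some bag; and for every vertex, the bags containing it form a connected subtree. Here edge (b,d) lies in no bag, so the decomposition is invalid.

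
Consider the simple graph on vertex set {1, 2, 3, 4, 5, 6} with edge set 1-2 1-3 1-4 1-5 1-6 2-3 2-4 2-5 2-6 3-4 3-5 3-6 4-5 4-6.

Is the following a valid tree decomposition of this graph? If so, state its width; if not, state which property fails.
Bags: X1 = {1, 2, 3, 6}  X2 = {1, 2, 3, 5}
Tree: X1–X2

No — vertex 4 appears in no bag.

A tree decomposition must satisfy three properties: every vertex lies in some bag; for every edge, both endpoints lie together in some bag; and for every vertex, the bags containing it form a connected subtree. Here vertex 4 appears in no bag, so the decomposition is invalid.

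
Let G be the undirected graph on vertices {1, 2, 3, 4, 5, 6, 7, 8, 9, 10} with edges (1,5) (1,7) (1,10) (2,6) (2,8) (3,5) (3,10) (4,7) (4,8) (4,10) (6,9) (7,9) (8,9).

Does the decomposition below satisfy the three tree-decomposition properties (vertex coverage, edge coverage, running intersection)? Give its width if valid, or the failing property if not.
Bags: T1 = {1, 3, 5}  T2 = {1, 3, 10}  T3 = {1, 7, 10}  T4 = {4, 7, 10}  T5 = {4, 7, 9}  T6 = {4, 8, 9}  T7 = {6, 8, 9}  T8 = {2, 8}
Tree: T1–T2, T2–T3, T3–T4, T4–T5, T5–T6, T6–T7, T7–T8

No — edge (6,2) lies in no bag.

A tree decomposition must satisfy three properties: every vertex lies in some bag; for every edge, both endpoints lie together in some bag; and for every vertex, the bags containing it form a connected subtree. Here edge (6,2) lies in no bag, so the decomposition is invalid.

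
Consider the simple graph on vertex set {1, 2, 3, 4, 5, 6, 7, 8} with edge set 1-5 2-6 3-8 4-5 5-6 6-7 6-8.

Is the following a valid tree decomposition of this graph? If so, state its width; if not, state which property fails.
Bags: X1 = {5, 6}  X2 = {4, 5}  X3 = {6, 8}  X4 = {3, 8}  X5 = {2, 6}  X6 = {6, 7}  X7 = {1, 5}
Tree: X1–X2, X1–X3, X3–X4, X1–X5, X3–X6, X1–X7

Vertex coverage: the bags together contain {1, 2, 3, 4, 5, 6, 7, 8}, the full vertex set. Edge coverage: each edge of G has both endpoints in at least one bag. Running intersection: for every vertex, the bags containing it form a connected subtree. All three properties hold, so this is a valid tree decomposition of width max|bag| − 1 = 1, and hence tw(G) ≤ 1.

Yes; width 1.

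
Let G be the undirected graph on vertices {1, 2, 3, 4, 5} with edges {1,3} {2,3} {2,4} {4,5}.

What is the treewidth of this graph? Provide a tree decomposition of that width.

Each bag holds 2 vertices, so the decomposition has width 1, which upper-bounds the treewidth. Since G has at least one edge (e.g. 1–3), it is not an edgeless graph, so tw(G) ≥ 1. Combining the bounds, tw(G) = 1.

Treewidth 1.
One optimal decomposition is:
Bags: B1 = {1, 3}  B2 = {2, 3}  B3 = {2, 4}  B4 = {4, 5}
Tree: B1–B2, B2–B3, B3–B4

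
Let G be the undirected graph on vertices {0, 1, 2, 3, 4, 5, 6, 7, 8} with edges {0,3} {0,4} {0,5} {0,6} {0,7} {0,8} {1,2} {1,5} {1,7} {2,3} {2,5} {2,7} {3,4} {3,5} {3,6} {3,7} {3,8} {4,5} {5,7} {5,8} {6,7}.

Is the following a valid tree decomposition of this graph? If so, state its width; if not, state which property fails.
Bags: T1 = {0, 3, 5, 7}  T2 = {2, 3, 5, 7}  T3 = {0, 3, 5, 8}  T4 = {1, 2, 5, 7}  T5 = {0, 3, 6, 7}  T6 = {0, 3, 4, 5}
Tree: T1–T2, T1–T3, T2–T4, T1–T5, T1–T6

Vertex coverage: the bags together contain {0, 1, 2, 3, 4, 5, 6, 7, 8}, the full vertex set. Edge coverage: each edge of G has both endpoints in at least one bag. Running intersection: for every vertex, the bags containing it form a connected subtree. All three properties hold, so this is a valid tree decomposition of width max|bag| − 1 = 3, and hence tw(G) ≤ 3.

Yes; width 3.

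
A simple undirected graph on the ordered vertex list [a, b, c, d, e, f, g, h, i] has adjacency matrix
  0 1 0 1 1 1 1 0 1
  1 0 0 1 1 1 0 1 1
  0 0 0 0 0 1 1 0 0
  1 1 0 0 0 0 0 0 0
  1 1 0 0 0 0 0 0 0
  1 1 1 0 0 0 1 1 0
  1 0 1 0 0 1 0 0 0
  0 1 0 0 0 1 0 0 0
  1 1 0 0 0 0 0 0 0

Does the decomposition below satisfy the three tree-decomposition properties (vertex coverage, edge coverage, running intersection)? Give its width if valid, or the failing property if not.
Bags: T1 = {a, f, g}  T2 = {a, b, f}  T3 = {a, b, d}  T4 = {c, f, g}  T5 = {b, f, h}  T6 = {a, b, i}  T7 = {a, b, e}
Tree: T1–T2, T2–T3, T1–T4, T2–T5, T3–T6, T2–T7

Yes; width 2.

Vertex coverage: the bags together contain {a, b, c, d, e, f, g, h, i}, the full vertex set. Edge coverage: each edge of G has both endpoints in at least one bag. Running intersection: for every vertex, the bags containing it form a connected subtree. All three properties hold, so this is a valid tree decomposition of width max|bag| − 1 = 2, and hence tw(G) ≤ 2.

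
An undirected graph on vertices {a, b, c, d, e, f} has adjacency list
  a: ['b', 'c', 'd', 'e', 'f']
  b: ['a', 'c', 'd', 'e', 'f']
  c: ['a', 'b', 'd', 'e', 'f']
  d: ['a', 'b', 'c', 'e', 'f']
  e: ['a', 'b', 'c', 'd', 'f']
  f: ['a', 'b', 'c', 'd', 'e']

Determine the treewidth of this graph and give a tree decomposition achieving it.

Treewidth 5.
One such decomposition:
Bags: B1 = {a, b, c, d, e, f}
Tree: (single bag)

A single bag containing all 6 vertices is trivially a valid decomposition of width 5. On the other hand G contains the 6-clique {a, b, c, d, e, f}. A clique must lie in a single bag of any decomposition, so no decomposition can have width below 5. Combining the bounds, tw(G) = 5.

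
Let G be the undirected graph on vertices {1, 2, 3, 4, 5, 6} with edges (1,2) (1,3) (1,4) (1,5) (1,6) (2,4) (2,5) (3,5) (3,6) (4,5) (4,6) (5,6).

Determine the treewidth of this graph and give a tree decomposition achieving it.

The largest bag has 4 vertices, giving width 3; this decomposition certifies tw(G) ≤ 3. Conversely, {1, 3, 5, 6} is a clique of size 4, and the vertices of any clique must share a bag in every tree decomposition; so some bag has ≥ 4 vertices and tw(G) ≥ 3. Therefore the treewidth is 3.

Treewidth 3.
One optimal decomposition is:
Bags: B1 = {1, 4, 5, 6}  B2 = {1, 3, 5, 6}  B3 = {1, 2, 4, 5}
Tree: B1–B2, B1–B3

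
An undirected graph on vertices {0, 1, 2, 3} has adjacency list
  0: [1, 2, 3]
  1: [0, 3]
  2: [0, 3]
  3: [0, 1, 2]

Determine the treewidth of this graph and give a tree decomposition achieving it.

Treewidth 2.
Bags: B1 = {0, 1, 3}  B2 = {0, 2, 3}
Tree: B1–B2

The largest bag has 3 vertices, giving width 2; this decomposition certifies tw(G) ≤ 2. Conversely, {0, 1, 3} is a clique of size 3, and the vertices of any clique must share a bag in every tree decomposition; so some bag has ≥ 3 vertices and tw(G) ≥ 2. The upper and lower bounds meet at 2, so that is the treewidth.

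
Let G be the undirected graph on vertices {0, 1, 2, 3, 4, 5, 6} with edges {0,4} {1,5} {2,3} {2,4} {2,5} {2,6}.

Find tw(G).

1

A width-1 tree decomposition is:
Bags: B1 = {0, 4}  B2 = {2, 4}  B3 = {2, 6}  B4 = {2, 5}  B5 = {1, 5}  B6 = {2, 3}
Tree: B1–B2, B2–B3, B2–B4, B4–B5, B4–B6
Each bag holds 2 vertices, so the decomposition has width 1, which upper-bounds the treewidth. G has an edge, so its treewidth is at least 1. Therefore the treewidth is 1.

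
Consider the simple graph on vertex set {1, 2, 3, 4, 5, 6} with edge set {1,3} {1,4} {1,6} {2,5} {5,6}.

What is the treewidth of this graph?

1

A width-1 tree decomposition is:
Bags: B1 = {1, 6}  B2 = {1, 3}  B3 = {1, 4}  B4 = {5, 6}  B5 = {2, 5}
Tree: B1–B2, B2–B3, B1–B4, B4–B5
The largest bag has 2 vertices, giving width 1; this decomposition certifies tw(G) ≤ 1. G has an edge, so its treewidth is at least 1. Combining the bounds, tw(G) = 1.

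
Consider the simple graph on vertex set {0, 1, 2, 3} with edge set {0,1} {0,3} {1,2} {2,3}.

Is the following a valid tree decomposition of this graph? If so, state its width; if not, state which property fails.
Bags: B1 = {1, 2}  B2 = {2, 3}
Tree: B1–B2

No — vertex 0 appears in no bag.

A tree decomposition must satisfy three properties: every vertex lies in some bag; for every edge, both endpoints lie together in some bag; and for every vertex, the bags containing it form a connected subtree. Here vertex 0 appears in no bag, so the decomposition is invalid.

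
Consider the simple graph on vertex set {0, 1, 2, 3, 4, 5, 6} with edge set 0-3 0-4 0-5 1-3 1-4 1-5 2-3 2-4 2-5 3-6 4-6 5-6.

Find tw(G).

A width-3 tree decomposition is:
Bags: B1 = {1, 3, 4, 5}  B2 = {2, 3, 4, 5}  B3 = {3, 4, 5, 6}  B4 = {0, 3, 4, 5}
Tree: B1–B2, B2–B3, B3–B4
The largest bag has 4 vertices, giving width 3; this decomposition certifies tw(G) ≤ 3. For the lower bound: the 4 vertex sets {1,5}, {2,3}, {4}, {6} are disjoint, each induces a connected subgraph, and every pair is joined by at least one edge of G. Contracting each set to a single vertex therefore yields K_{4} as a minor, and since treewidth is minor-monotone, tw(G) ≥ tw(K_{4}) = 3. Combining the bounds, tw(G) = 3.

3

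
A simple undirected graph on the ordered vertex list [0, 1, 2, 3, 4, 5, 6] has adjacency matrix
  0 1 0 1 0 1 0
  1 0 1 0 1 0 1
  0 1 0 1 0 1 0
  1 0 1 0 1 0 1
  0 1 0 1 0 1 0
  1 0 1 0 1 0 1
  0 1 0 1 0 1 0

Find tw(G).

A width-3 tree decomposition is:
Bags: B1 = {0, 1, 3, 5}  B2 = {1, 3, 4, 5}  B3 = {1, 2, 3, 5}  B4 = {1, 3, 5, 6}
Tree: B1–B2, B2–B3, B3–B4
Each bag holds 4 vertices, so the decomposition has width 3, which upper-bounds the treewidth. For the lower bound: the 4 vertex sets {0,3}, {1,4}, {5}, {2} are disjoint, each induces a connected subgraph, and every pair is joined by at least one edge of G. Contracting each set to a single vertex therefore yields K_{4} as a minor, and since treewidth is minor-monotone, tw(G) ≥ tw(K_{4}) = 3. Combining the bounds, tw(G) = 3.

3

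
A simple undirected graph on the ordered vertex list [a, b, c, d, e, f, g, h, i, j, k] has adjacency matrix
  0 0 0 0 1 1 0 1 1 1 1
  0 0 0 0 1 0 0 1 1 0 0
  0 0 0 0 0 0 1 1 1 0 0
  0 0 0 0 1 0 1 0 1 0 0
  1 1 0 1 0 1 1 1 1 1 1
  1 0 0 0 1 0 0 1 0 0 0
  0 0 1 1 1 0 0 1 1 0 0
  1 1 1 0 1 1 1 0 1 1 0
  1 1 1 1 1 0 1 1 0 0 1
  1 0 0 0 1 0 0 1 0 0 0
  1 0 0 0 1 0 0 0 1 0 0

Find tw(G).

3

A width-3 tree decomposition is:
Bags: B1 = {a, e, h, i}  B2 = {e, g, h, i}  B3 = {d, e, g, i}  B4 = {a, e, i, k}  B5 = {a, e, f, h}  B6 = {c, g, h, i}  B7 = {a, e, h, j}  B8 = {b, e, h, i}
Tree: B1–B2, B2–B3, B1–B4, B1–B5, B2–B6, B1–B7, B1–B8
The largest bag has 4 vertices, giving width 3; this decomposition certifies tw(G) ≤ 3. On the other hand G contains the 4-clique {d, e, g, i}. A clique must lie in a single bag of any decomposition, so no decomposition can have width below 3. Hence tw(G) = 3 exactly.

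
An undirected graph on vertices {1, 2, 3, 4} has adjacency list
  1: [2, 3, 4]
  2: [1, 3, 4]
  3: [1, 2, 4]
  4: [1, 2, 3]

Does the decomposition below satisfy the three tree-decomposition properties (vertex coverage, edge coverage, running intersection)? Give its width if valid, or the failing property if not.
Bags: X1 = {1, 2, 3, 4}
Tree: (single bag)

Checking the three conditions: (i) the bags cover all of {1, 2, 3, 4}; (ii) for each edge, some bag contains both endpoints; (iii) the bags containing any fixed vertex form a subtree. All hold, so the decomposition is valid with width 4 − 1 = 3.

Yes; width 3.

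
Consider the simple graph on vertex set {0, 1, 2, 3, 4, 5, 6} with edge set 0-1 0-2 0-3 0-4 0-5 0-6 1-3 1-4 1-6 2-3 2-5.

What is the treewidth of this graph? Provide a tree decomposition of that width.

The largest bag has 3 vertices, giving width 2; this decomposition certifies tw(G) ≤ 2. Conversely, {0, 1, 3} is a clique of size 3, and the vertices of any clique must share a bag in every tree decomposition; so some bag has ≥ 3 vertices and tw(G) ≥ 2. Hence tw(G) = 2 exactly.

Treewidth 2.
One such decomposition:
Bags: B1 = {0, 2, 3}  B2 = {0, 1, 3}  B3 = {0, 2, 5}  B4 = {0, 1, 6}  B5 = {0, 1, 4}
Tree: B1–B2, B1–B3, B2–B4, B4–B5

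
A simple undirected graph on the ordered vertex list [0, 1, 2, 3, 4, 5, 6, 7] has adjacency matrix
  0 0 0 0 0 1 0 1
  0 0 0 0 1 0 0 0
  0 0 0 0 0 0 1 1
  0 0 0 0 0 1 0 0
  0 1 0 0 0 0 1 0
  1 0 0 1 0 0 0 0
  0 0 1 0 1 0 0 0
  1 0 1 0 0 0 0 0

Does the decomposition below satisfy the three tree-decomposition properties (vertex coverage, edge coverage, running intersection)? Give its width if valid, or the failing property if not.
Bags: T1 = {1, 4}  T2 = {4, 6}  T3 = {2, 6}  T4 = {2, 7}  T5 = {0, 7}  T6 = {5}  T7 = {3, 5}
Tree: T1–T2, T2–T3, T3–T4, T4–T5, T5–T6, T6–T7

No — edge (0,5) lies in no bag.

A tree decomposition must satisfy three properties: every vertex lies in some bag; for every edge, both endpoints lie together in some bag; and for every vertex, the bags containing it form a connected subtree. Here edge (0,5) lies in no bag, so the decomposition is invalid.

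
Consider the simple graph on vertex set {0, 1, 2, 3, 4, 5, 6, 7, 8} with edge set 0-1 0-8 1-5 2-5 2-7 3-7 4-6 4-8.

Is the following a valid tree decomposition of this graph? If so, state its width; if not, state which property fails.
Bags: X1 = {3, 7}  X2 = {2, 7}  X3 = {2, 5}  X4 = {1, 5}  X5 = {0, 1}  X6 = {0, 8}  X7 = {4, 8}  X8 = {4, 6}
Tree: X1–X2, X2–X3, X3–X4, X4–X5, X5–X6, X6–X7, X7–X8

Every vertex of G appears in some bag (union = {0, 1, 2, 3, 4, 5, 6, 7, 8}); every edge is covered by a bag; and for each vertex v the set of bags containing v is connected in the bag tree. The decomposition is therefore valid. The largest bag has 2 vertices, so the width is 1.

Yes; width 1.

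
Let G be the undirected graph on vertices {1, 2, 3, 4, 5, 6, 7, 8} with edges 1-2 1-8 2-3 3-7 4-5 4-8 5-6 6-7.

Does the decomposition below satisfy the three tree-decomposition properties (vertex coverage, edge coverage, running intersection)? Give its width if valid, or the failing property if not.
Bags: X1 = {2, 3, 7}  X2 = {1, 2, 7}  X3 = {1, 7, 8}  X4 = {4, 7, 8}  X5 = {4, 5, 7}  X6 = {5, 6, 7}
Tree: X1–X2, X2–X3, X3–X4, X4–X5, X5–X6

Yes; width 2.

Checking the three conditions: (i) the bags cover all of {1, 2, 3, 4, 5, 6, 7, 8}; (ii) for each edge, some bag contains both endpoints; (iii) the bags containing any fixed vertex form a subtree. All hold, so the decomposition is valid with width 3 − 1 = 2.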